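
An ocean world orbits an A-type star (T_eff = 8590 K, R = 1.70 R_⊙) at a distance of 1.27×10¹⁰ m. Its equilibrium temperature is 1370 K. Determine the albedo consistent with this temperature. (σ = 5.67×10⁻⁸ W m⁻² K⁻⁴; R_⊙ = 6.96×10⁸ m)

R_⋆ = 1.70 × 6.96×10⁸ = 1.18×10⁹ m.
L = 4πR_⋆²σT_⋆⁴ = 4π(1.18×10⁹)² × 5.67×10⁻⁸ × (8590)⁴ = 5.43×10²⁷ W.
S = L/(4πd²) = 2.68×10⁶ W m⁻².
From T_eq⁴ = S(1−A)/(4σ): 1−A = 4σT_eq⁴/S.
1−A = 4 × 5.67×10⁻⁸ × (1370)⁴ / 2.68×10⁶ = 0.298.

A ≈ 0.70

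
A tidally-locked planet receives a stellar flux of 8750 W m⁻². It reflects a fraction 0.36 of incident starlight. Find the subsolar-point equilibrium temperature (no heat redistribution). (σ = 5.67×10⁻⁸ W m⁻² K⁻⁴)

At the subsolar point the surface absorbs S(1−A) and emits σT⁴ per unit area — no factor of 4, since only the local patch is in balance.
T = [8750 × 0.64 / 5.67×10⁻⁸]^(1/4) = (9.88×10¹⁰)^(1/4) = 561 K.

T_ss ≈ 561 K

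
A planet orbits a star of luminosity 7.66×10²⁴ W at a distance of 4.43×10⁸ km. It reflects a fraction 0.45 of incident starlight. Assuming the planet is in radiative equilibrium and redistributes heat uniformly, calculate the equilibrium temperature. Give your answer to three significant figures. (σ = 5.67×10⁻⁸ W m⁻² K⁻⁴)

d = 4.43×10⁸ km = 4.43×10¹¹ m.
Flux: S = L/(4πd²) = 7.66×10²⁴/(4π×(4.43×10¹¹)²) = 3.11 W m⁻².
Energy balance: absorbed = emitted ⇒ πR²·S(1−A) = 4πR²·σT_eq⁴, so T_eq⁴ = S(1−A)/(4σ).
T_eq = [3.11 × 0.55 / (4 × 5.67×10⁻⁸)]^(1/4) = (7.53×10⁶)^(1/4) = 52.4 K.

T_eq ≈ 52.4 K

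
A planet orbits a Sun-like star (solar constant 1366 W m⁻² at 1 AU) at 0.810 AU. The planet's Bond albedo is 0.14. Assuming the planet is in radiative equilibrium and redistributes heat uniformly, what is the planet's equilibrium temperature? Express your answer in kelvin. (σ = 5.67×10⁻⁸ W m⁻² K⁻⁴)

Flux at 0.810 AU: S = 1366/0.810² = 2080 W m⁻².
Energy balance: absorbed = emitted ⇒ πR²·S(1−A) = 4πR²·σT_eq⁴, so T_eq⁴ = S(1−A)/(4σ).
T_eq = [2080 × 0.86 / (4 × 5.67×10⁻⁸)]^(1/4) = (7.89×10⁹)^(1/4) = 298 K.

T_eq ≈ 298 K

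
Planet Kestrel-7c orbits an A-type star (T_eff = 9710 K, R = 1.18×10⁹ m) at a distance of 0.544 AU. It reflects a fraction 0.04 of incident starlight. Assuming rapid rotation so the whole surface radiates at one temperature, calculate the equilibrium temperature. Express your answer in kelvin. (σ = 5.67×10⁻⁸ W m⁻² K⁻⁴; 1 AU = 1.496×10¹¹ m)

d = 0.544 AU = 8.14×10¹⁰ m.
L = 4πR_⋆²σT_⋆⁴ = 4π(1.18×10⁹)² × 5.67×10⁻⁸ × (9710)⁴ = 8.82×10²⁷ W.
S = L/(4πd²) = 1.06×10⁵ W m⁻².
Energy balance: absorbed = emitted ⇒ πR²·S(1−A) = 4πR²·σT_eq⁴, so T_eq⁴ = S(1−A)/(4σ).
T_eq = [1.06×10⁵ × 0.96 / (4 × 5.67×10⁻⁸)]^(1/4) = (4.49×10¹¹)^(1/4) = 818 K.

T_eq ≈ 818 K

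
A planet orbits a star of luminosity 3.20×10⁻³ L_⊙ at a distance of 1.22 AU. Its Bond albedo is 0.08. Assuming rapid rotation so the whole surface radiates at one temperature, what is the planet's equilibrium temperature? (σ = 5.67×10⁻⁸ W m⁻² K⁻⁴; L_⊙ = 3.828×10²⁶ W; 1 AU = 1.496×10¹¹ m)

T_eq ≈ 58.7 K

d = 1.22 AU = 1.83×10¹¹ m.
L = 3.20×10⁻³ × 3.828×10²⁶ = 1.22×10²⁴ W.
Flux: S = L/(4πd²) = 1.22×10²⁴/(4π×(1.83×10¹¹)²) = 2.93 W m⁻².
Energy balance: absorbed = emitted ⇒ πR²·S(1−A) = 4πR²·σT_eq⁴, so T_eq⁴ = S(1−A)/(4σ).
T_eq = [2.93 × 0.92 / (4 × 5.67×10⁻⁸)]^(1/4) = (1.19×10⁷)^(1/4) = 58.7 K.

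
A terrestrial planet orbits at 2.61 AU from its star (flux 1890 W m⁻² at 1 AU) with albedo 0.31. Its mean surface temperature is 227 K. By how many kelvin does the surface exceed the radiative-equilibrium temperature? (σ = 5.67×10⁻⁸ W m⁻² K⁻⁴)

S = 1890/2.61² = 277.4 W m⁻².
T_eq = [S(1−A)/(4σ)]^(1/4) = [277.4×0.69/(4×5.67×10⁻⁸)]^(1/4) = 170.4 K.
ΔT = T_surf − T_eq = 227 − 170.4.

ΔT ≈ 56.6 K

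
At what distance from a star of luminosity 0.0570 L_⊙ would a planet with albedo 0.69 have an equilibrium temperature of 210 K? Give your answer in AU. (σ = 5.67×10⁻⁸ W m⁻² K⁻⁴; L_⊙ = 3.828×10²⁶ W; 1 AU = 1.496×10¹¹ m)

L = 0.0570 × 3.828×10²⁶ = 2.18×10²⁵ W.
From T_eq⁴ = L(1−A)/(16πσd²): d = √[L(1−A)/(16πσT_eq⁴)].
d = √[2.18×10²⁵ × 0.31 / (16π × 5.67×10⁻⁸ × (210)⁴)] = 3.49×10¹⁰ m = 0.234 AU.

d ≈ 0.234 AU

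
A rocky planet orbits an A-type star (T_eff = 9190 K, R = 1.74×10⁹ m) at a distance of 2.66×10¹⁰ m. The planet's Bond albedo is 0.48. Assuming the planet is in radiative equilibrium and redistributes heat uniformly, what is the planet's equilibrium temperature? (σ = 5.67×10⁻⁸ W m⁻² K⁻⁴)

T_eq ≈ 1410 K

L = 4πR_⋆²σT_⋆⁴ = 4π(1.74×10⁹)² × 5.67×10⁻⁸ × (9190)⁴ = 1.54×10²⁸ W.
S = L/(4πd²) = 1.73×10⁶ W m⁻².
Energy balance: absorbed = emitted ⇒ πR²·S(1−A) = 4πR²·σT_eq⁴, so T_eq⁴ = S(1−A)/(4σ).
T_eq = [1.73×10⁶ × 0.52 / (4 × 5.67×10⁻⁸)]^(1/4) = (3.97×10¹²)^(1/4) = 1410 K.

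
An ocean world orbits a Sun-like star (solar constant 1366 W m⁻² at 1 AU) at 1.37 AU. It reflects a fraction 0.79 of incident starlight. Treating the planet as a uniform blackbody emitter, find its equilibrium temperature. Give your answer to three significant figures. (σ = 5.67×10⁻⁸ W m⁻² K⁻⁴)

Flux at 1.37 AU: S = 1366/1.37² = 728 W m⁻².
Energy balance: absorbed = emitted ⇒ πR²·S(1−A) = 4πR²·σT_eq⁴, so T_eq⁴ = S(1−A)/(4σ).
T_eq = [728 × 0.21 / (4 × 5.67×10⁻⁸)]^(1/4) = (6.74×10⁸)^(1/4) = 161 K.

T_eq ≈ 161 K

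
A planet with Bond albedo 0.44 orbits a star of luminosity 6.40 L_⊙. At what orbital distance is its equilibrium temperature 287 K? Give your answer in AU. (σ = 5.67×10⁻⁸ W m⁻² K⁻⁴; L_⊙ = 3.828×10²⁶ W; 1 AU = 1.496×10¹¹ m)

d ≈ 1.78 AU

L = 6.40 × 3.828×10²⁶ = 2.45×10²⁷ W.
From T_eq⁴ = L(1−A)/(16πσd²): d = √[L(1−A)/(16πσT_eq⁴)].
d = √[2.45×10²⁷ × 0.56 / (16π × 5.67×10⁻⁸ × (287)⁴)] = 2.66×10¹¹ m = 1.78 AU.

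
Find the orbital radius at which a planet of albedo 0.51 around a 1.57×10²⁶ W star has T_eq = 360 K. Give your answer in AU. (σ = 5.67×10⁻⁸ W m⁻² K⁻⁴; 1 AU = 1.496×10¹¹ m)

d ≈ 0.268 AU

From T_eq⁴ = L(1−A)/(16πσd²): d = √[L(1−A)/(16πσT_eq⁴)].
d = √[1.57×10²⁶ × 0.49 / (16π × 5.67×10⁻⁸ × (360)⁴)] = 4.01×10¹⁰ m = 0.268 AU.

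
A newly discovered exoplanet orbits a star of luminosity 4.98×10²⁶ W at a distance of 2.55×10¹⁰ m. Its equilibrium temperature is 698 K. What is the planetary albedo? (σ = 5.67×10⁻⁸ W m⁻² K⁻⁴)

Flux: S = L/(4πd²) = 4.98×10²⁶/(4π×(2.55×10¹⁰)²) = 6.09×10⁴ W m⁻².
From T_eq⁴ = S(1−A)/(4σ): 1−A = 4σT_eq⁴/S.
1−A = 4 × 5.67×10⁻⁸ × (698)⁴ / 6.09×10⁴ = 0.883.

A ≈ 0.12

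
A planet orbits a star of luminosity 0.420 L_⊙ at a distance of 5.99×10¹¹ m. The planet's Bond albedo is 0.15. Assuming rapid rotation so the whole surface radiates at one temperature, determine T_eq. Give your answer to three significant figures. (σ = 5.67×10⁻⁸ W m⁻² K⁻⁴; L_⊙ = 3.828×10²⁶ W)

L = 0.420 × 3.828×10²⁶ = 1.61×10²⁶ W.
Flux: S = L/(4πd²) = 1.61×10²⁶/(4π×(5.99×10¹¹)²) = 35.7 W m⁻².
Energy balance: absorbed = emitted ⇒ πR²·S(1−A) = 4πR²·σT_eq⁴, so T_eq⁴ = S(1−A)/(4σ).
T_eq = [35.7 × 0.85 / (4 × 5.67×10⁻⁸)]^(1/4) = (1.34×10⁸)^(1/4) = 108 K.

T_eq ≈ 108 K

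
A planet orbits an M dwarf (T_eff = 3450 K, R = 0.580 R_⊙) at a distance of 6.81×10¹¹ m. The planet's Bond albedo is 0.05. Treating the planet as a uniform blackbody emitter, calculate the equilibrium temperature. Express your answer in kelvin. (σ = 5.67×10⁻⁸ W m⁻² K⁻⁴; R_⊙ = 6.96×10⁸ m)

T_eq ≈ 58.6 K

R_⋆ = 0.580 × 6.96×10⁸ = 4.04×10⁸ m.
L = 4πR_⋆²σT_⋆⁴ = 4π(4.04×10⁸)² × 5.67×10⁻⁸ × (3450)⁴ = 1.64×10²⁵ W.
S = L/(4πd²) = 2.82 W m⁻².
Energy balance: absorbed = emitted ⇒ πR²·S(1−A) = 4πR²·σT_eq⁴, so T_eq⁴ = S(1−A)/(4σ).
T_eq = [2.82 × 0.95 / (4 × 5.67×10⁻⁸)]^(1/4) = (1.18×10⁷)^(1/4) = 58.6 K.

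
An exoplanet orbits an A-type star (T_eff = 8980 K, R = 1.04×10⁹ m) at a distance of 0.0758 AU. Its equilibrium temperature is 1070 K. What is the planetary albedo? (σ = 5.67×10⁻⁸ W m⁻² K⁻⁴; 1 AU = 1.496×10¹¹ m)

A ≈ 0.90

d = 0.0758 AU = 1.13×10¹⁰ m.
L = 4πR_⋆²σT_⋆⁴ = 4π(1.04×10⁹)² × 5.67×10⁻⁸ × (8980)⁴ = 5.01×10²⁷ W.
S = L/(4πd²) = 3.10×10⁶ W m⁻².
From T_eq⁴ = S(1−A)/(4σ): 1−A = 4σT_eq⁴/S.
1−A = 4 × 5.67×10⁻⁸ × (1070)⁴ / 3.10×10⁶ = 0.096.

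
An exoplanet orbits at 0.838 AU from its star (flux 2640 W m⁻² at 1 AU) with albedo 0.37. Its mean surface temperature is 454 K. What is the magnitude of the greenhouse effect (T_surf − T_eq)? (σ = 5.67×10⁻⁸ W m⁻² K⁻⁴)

S = 2640/0.838² = 3759 W m⁻².
T_eq = [S(1−A)/(4σ)]^(1/4) = [3759×0.63/(4×5.67×10⁻⁸)]^(1/4) = 319.7 K.
ΔT = T_surf − T_eq = 454 − 319.7.

ΔT ≈ 134.3 K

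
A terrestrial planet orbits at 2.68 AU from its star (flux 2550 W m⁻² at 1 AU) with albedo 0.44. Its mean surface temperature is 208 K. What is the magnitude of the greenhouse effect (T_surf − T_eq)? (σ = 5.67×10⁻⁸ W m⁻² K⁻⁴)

S = 2550/2.68² = 355.0 W m⁻².
T_eq = [S(1−A)/(4σ)]^(1/4) = [355.0×0.56/(4×5.67×10⁻⁸)]^(1/4) = 172.1 K.
ΔT = T_surf − T_eq = 208 − 172.1.

ΔT ≈ 35.9 K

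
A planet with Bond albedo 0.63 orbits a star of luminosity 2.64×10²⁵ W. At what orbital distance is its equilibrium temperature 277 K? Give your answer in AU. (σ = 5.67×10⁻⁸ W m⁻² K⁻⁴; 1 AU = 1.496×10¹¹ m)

d ≈ 0.161 AU

From T_eq⁴ = L(1−A)/(16πσd²): d = √[L(1−A)/(16πσT_eq⁴)].
d = √[2.64×10²⁵ × 0.37 / (16π × 5.67×10⁻⁸ × (277)⁴)] = 2.41×10¹⁰ m = 0.161 AU.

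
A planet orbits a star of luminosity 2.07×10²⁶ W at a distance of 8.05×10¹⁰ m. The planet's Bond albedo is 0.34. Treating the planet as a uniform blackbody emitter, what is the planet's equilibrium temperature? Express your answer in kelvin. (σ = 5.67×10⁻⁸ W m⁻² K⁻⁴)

T_eq ≈ 293 K

Flux: S = L/(4πd²) = 2.07×10²⁶/(4π×(8.05×10¹⁰)²) = 2540 W m⁻².
Energy balance: absorbed = emitted ⇒ πR²·S(1−A) = 4πR²·σT_eq⁴, so T_eq⁴ = S(1−A)/(4σ).
T_eq = [2540 × 0.66 / (4 × 5.67×10⁻⁸)]^(1/4) = (7.40×10⁹)^(1/4) = 293 K.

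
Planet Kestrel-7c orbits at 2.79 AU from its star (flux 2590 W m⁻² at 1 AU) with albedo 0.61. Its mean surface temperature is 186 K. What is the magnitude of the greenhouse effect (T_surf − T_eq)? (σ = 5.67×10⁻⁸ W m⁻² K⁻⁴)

S = 2590/2.79² = 332.7 W m⁻².
T_eq = [S(1−A)/(4σ)]^(1/4) = [332.7×0.39/(4×5.67×10⁻⁸)]^(1/4) = 154.7 K.
ΔT = T_surf − T_eq = 186 − 154.7.

ΔT ≈ 31.3 K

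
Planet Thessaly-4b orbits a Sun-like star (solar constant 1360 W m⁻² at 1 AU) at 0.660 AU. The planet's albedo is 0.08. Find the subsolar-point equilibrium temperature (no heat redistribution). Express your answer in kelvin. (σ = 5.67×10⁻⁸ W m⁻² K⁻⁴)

Flux at 0.660 AU: S = 1360/0.660² = 3120 W m⁻².
At the subsolar point the surface absorbs S(1−A) and emits σT⁴ per unit area — no factor of 4, since only the local patch is in balance.
T = [3120 × 0.92 / 5.67×10⁻⁸]^(1/4) = (5.07×10¹⁰)^(1/4) = 474 K.

T_ss ≈ 474 K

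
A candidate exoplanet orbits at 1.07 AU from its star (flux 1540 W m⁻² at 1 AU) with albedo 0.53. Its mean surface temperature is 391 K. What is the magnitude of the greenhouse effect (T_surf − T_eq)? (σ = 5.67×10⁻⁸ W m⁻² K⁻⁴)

ΔT ≈ 161.2 K

S = 1540/1.07² = 1345 W m⁻².
T_eq = [S(1−A)/(4σ)]^(1/4) = [1345×0.47/(4×5.67×10⁻⁸)]^(1/4) = 229.8 K.
ΔT = T_surf − T_eq = 391 − 229.8.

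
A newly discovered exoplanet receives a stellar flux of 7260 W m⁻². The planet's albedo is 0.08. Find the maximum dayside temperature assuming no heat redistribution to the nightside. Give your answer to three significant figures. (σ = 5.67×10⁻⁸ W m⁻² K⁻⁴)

T_ss ≈ 586 K

With no redistribution each surface element balances locally: S(1−A) = σT⁴.
T = [7260 × 0.92 / 5.67×10⁻⁸]^(1/4) = (1.18×10¹¹)^(1/4) = 586 K.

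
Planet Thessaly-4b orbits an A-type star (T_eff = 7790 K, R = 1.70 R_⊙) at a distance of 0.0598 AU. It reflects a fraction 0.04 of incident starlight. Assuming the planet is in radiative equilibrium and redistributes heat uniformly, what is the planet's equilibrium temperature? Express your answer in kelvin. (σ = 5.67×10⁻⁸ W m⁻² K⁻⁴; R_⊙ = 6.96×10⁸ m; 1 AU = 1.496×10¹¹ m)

R_⋆ = 1.70 × 6.96×10⁸ = 1.18×10⁹ m.
d = 0.0598 AU = 8.95×10⁹ m.
L = 4πR_⋆²σT_⋆⁴ = 4π(1.18×10⁹)² × 5.67×10⁻⁸ × (7790)⁴ = 3.67×10²⁷ W.
S = L/(4πd²) = 3.65×10⁶ W m⁻².
Energy balance: absorbed = emitted ⇒ πR²·S(1−A) = 4πR²·σT_eq⁴, so T_eq⁴ = S(1−A)/(4σ).
T_eq = [3.65×10⁶ × 0.96 / (4 × 5.67×10⁻⁸)]^(1/4) = (1.55×10¹³)^(1/4) = 1980 K.

T_eq ≈ 1980 K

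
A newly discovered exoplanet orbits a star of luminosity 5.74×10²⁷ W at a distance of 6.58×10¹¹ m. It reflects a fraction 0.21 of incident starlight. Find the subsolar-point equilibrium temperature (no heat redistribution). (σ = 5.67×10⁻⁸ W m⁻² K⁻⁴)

T_ss ≈ 348 K

Flux: S = L/(4πd²) = 5.74×10²⁷/(4π×(6.58×10¹¹)²) = 1050 W m⁻².
At the subsolar point the surface absorbs S(1−A) and emits σT⁴ per unit area — no factor of 4, since only the local patch is in balance.
T = [1050 × 0.79 / 5.67×10⁻⁸]^(1/4) = (1.47×10¹⁰)^(1/4) = 348 K.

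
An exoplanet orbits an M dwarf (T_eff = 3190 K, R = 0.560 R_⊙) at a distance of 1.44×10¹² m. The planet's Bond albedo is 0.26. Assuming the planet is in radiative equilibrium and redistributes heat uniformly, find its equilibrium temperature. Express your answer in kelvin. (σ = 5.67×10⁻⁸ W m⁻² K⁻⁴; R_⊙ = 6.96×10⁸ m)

T_eq ≈ 34.4 K

R_⋆ = 0.560 × 6.96×10⁸ = 3.90×10⁸ m.
L = 4πR_⋆²σT_⋆⁴ = 4π(3.90×10⁸)² × 5.67×10⁻⁸ × (3190)⁴ = 1.12×10²⁵ W.
S = L/(4πd²) = 0.430 W m⁻².
Energy balance: absorbed = emitted ⇒ πR²·S(1−A) = 4πR²·σT_eq⁴, so T_eq⁴ = S(1−A)/(4σ).
T_eq = [0.430 × 0.74 / (4 × 5.67×10⁻⁸)]^(1/4) = (1.40×10⁶)^(1/4) = 34.4 K.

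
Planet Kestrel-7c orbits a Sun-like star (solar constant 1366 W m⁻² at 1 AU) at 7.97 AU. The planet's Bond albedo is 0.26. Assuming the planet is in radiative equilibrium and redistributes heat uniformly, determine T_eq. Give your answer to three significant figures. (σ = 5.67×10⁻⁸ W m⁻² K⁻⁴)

Flux at 7.97 AU: S = 1366/7.97² = 21.5 W m⁻².
Energy balance: absorbed = emitted ⇒ πR²·S(1−A) = 4πR²·σT_eq⁴, so T_eq⁴ = S(1−A)/(4σ).
T_eq = [21.5 × 0.74 / (4 × 5.67×10⁻⁸)]^(1/4) = (7.02×10⁷)^(1/4) = 91.5 K.

T_eq ≈ 91.5 K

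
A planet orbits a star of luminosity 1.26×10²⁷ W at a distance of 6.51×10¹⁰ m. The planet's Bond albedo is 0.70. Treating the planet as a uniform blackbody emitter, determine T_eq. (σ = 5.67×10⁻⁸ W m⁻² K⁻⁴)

Flux: S = L/(4πd²) = 1.26×10²⁷/(4π×(6.51×10¹⁰)²) = 2.37×10⁴ W m⁻².
Energy balance: absorbed = emitted ⇒ πR²·S(1−A) = 4πR²·σT_eq⁴, so T_eq⁴ = S(1−A)/(4σ).
T_eq = [2.37×10⁴ × 0.30 / (4 × 5.67×10⁻⁸)]^(1/4) = (3.13×10¹⁰)^(1/4) = 421 K.

T_eq ≈ 421 K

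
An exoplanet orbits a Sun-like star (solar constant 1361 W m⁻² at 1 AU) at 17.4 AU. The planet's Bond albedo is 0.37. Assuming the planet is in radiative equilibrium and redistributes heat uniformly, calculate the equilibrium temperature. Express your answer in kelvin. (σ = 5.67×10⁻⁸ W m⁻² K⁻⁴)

T_eq ≈ 59.4 K

Flux at 17.4 AU: S = 1361/17.4² = 4.50 W m⁻².
Energy balance: absorbed = emitted ⇒ πR²·S(1−A) = 4πR²·σT_eq⁴, so T_eq⁴ = S(1−A)/(4σ).
T_eq = [4.50 × 0.63 / (4 × 5.67×10⁻⁸)]^(1/4) = (1.25×10⁷)^(1/4) = 59.4 K.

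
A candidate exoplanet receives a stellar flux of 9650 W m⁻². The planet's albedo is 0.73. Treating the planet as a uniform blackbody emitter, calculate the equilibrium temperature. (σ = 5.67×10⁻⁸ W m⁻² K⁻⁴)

Energy balance: absorbed = emitted ⇒ πR²·S(1−A) = 4πR²·σT_eq⁴, so T_eq⁴ = S(1−A)/(4σ).
T_eq = [9650 × 0.27 / (4 × 5.67×10⁻⁸)]^(1/4) = (1.15×10¹⁰)^(1/4) = 327 K.

T_eq ≈ 327 K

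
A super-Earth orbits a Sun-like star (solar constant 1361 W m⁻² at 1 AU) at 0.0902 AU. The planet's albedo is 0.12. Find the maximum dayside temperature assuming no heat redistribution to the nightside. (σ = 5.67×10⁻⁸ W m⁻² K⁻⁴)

T_ss ≈ 1270 K

Flux at 0.0902 AU: S = 1361/0.0902² = 1.67×10⁵ W m⁻².
With no redistribution each surface element balances locally: S(1−A) = σT⁴.
T = [1.67×10⁵ × 0.88 / 5.67×10⁻⁸]^(1/4) = (2.60×10¹²)^(1/4) = 1270 K.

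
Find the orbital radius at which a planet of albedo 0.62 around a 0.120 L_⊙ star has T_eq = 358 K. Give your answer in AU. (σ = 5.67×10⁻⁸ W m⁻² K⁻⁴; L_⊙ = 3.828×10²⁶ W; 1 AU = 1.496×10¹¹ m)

d ≈ 0.129 AU

L = 0.120 × 3.828×10²⁶ = 4.59×10²⁵ W.
From T_eq⁴ = L(1−A)/(16πσd²): d = √[L(1−A)/(16πσT_eq⁴)].
d = √[4.59×10²⁵ × 0.38 / (16π × 5.67×10⁻⁸ × (358)⁴)] = 1.93×10¹⁰ m = 0.129 AU.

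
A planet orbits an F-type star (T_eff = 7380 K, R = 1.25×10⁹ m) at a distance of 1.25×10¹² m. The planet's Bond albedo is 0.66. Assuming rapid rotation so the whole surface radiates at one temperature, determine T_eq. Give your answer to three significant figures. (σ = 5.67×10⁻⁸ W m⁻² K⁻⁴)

T_eq ≈ 126 K

L = 4πR_⋆²σT_⋆⁴ = 4π(1.25×10⁹)² × 5.67×10⁻⁸ × (7380)⁴ = 3.30×10²⁷ W.
S = L/(4πd²) = 168 W m⁻².
Energy balance: absorbed = emitted ⇒ πR²·S(1−A) = 4πR²·σT_eq⁴, so T_eq⁴ = S(1−A)/(4σ).
T_eq = [168 × 0.34 / (4 × 5.67×10⁻⁸)]^(1/4) = (2.52×10⁸)^(1/4) = 126 K.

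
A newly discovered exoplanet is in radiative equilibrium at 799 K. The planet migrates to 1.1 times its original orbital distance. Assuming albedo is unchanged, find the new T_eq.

T_eq ∝ L^(1/4) · d^(−1/2).
T′ = 799 / 1.1^(1/2) = 762 K.

T_eq ≈ 762 K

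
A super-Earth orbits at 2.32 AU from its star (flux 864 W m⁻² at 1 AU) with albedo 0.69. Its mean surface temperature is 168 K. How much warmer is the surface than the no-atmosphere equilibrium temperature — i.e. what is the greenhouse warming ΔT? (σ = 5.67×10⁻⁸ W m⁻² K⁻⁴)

ΔT ≈ 46.3 K

S = 864/2.32² = 160.5 W m⁻².
T_eq = [S(1−A)/(4σ)]^(1/4) = [160.5×0.31/(4×5.67×10⁻⁸)]^(1/4) = 121.7 K.
ΔT = T_surf − T_eq = 168 − 121.7.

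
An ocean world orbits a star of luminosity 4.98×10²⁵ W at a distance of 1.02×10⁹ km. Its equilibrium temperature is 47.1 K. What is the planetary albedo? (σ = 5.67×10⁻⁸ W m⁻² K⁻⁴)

A ≈ 0.71

d = 1.02×10⁹ km = 1.02×10¹² m.
Flux: S = L/(4πd²) = 4.98×10²⁵/(4π×(1.02×10¹²)²) = 3.81 W m⁻².
From T_eq⁴ = S(1−A)/(4σ): 1−A = 4σT_eq⁴/S.
1−A = 4 × 5.67×10⁻⁸ × (47.1)⁴ / 3.81 = 0.293.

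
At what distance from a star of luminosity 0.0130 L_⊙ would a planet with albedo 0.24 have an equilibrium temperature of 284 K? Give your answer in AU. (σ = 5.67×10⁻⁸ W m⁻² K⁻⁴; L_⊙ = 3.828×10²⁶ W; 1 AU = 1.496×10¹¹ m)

d ≈ 0.0955 AU

L = 0.0130 × 3.828×10²⁶ = 4.98×10²⁴ W.
From T_eq⁴ = L(1−A)/(16πσd²): d = √[L(1−A)/(16πσT_eq⁴)].
d = √[4.98×10²⁴ × 0.76 / (16π × 5.67×10⁻⁸ × (284)⁴)] = 1.43×10¹⁰ m = 0.0955 AU.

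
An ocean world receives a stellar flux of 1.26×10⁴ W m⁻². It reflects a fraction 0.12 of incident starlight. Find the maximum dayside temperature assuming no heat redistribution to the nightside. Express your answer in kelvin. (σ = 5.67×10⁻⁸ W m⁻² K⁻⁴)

With no redistribution each surface element balances locally: S(1−A) = σT⁴.
T = [1.26×10⁴ × 0.88 / 5.67×10⁻⁸]^(1/4) = (1.96×10¹¹)^(1/4) = 665 K.

T_ss ≈ 665 K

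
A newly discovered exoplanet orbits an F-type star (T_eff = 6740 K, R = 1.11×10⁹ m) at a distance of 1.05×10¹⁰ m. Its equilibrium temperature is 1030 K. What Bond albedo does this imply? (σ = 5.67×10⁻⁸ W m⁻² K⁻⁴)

L = 4πR_⋆²σT_⋆⁴ = 4π(1.11×10⁹)² × 5.67×10⁻⁸ × (6740)⁴ = 1.81×10²⁷ W.
S = L/(4πd²) = 1.31×10⁶ W m⁻².
From T_eq⁴ = S(1−A)/(4σ): 1−A = 4σT_eq⁴/S.
1−A = 4 × 5.67×10⁻⁸ × (1030)⁴ / 1.31×10⁶ = 0.195.

A ≈ 0.80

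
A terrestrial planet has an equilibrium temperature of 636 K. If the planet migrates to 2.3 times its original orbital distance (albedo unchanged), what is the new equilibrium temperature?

T_eq ∝ L^(1/4) · d^(−1/2).
T′ = 636 / 2.3^(1/2) = 419 K.

T_eq ≈ 419 K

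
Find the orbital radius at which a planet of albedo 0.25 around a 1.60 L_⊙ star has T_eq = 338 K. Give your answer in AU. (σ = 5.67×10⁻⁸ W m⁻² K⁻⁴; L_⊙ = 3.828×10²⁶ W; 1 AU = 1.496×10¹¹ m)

d ≈ 0.743 AU

L = 1.60 × 3.828×10²⁶ = 6.12×10²⁶ W.
From T_eq⁴ = L(1−A)/(16πσd²): d = √[L(1−A)/(16πσT_eq⁴)].
d = √[6.12×10²⁶ × 0.75 / (16π × 5.67×10⁻⁸ × (338)⁴)] = 1.11×10¹¹ m = 0.743 AU.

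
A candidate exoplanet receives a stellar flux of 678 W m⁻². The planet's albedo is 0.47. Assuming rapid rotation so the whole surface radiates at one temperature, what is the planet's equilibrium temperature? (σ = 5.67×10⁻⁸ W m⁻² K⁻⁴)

T_eq ≈ 200 K

Energy balance: absorbed = emitted ⇒ πR²·S(1−A) = 4πR²·σT_eq⁴, so T_eq⁴ = S(1−A)/(4σ).
T_eq = [678 × 0.53 / (4 × 5.67×10⁻⁸)]^(1/4) = (1.58×10⁹)^(1/4) = 200 K.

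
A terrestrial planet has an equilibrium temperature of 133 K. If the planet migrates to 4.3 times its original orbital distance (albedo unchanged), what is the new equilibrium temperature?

T_eq ∝ L^(1/4) · d^(−1/2).
T′ = 133 / 4.3^(1/2) = 64.1 K.

T_eq ≈ 64.1 K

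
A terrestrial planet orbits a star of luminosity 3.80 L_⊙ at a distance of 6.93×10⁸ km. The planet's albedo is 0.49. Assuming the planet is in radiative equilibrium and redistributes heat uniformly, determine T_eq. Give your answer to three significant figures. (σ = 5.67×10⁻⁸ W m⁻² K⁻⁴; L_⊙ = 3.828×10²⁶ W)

T_eq ≈ 153 K

d = 6.93×10⁸ km = 6.93×10¹¹ m.
L = 3.80 × 3.828×10²⁶ = 1.45×10²⁷ W.
Flux: S = L/(4πd²) = 1.45×10²⁷/(4π×(6.93×10¹¹)²) = 241 W m⁻².
Energy balance: absorbed = emitted ⇒ πR²·S(1−A) = 4πR²·σT_eq⁴, so T_eq⁴ = S(1−A)/(4σ).
T_eq = [241 × 0.51 / (4 × 5.67×10⁻⁸)]^(1/4) = (5.42×10⁸)^(1/4) = 153 K.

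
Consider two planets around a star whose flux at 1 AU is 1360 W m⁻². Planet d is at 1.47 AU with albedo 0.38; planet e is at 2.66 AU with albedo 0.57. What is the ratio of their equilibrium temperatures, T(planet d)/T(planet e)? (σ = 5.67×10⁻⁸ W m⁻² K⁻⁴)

T₁/T₂ ≈ 1.474

T_eq = [S₀(1−A)/(4σd²)]^(1/4), so T ∝ (1−A)^(1/4) / √d.
T₁ = [1360×0.62/(4×5.67×10⁻⁸×1.47²)]^(1/4) = 203.66 K.
T₂ = [1360×0.43/(4×5.67×10⁻⁸×2.66²)]^(1/4) = 138.17 K.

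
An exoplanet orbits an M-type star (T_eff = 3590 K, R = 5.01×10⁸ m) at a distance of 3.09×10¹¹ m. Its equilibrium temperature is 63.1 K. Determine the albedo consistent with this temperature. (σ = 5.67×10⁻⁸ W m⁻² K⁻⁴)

L = 4πR_⋆²σT_⋆⁴ = 4π(5.01×10⁸)² × 5.67×10⁻⁸ × (3590)⁴ = 2.97×10²⁵ W.
S = L/(4πd²) = 24.8 W m⁻².
From T_eq⁴ = S(1−A)/(4σ): 1−A = 4σT_eq⁴/S.
1−A = 4 × 5.67×10⁻⁸ × (63.1)⁴ / 24.8 = 0.145.

A ≈ 0.85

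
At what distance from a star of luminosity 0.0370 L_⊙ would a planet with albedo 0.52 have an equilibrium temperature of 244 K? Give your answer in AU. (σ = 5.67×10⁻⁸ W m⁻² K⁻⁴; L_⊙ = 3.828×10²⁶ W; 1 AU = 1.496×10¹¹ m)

d ≈ 0.173 AU

L = 0.0370 × 3.828×10²⁶ = 1.42×10²⁵ W.
From T_eq⁴ = L(1−A)/(16πσd²): d = √[L(1−A)/(16πσT_eq⁴)].
d = √[1.42×10²⁵ × 0.48 / (16π × 5.67×10⁻⁸ × (244)⁴)] = 2.59×10¹⁰ m = 0.173 AU.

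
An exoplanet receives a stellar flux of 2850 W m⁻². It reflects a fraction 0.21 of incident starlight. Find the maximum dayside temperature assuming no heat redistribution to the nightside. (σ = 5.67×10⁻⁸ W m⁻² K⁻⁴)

With no redistribution each surface element balances locally: S(1−A) = σT⁴.
T = [2850 × 0.79 / 5.67×10⁻⁸]^(1/4) = (3.97×10¹⁰)^(1/4) = 446 K.

T_ss ≈ 446 K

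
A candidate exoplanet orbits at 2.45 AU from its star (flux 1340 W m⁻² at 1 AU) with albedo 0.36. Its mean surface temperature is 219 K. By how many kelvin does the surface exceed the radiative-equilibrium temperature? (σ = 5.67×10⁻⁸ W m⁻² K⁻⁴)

S = 1340/2.45² = 223.2 W m⁻².
T_eq = [S(1−A)/(4σ)]^(1/4) = [223.2×0.64/(4×5.67×10⁻⁸)]^(1/4) = 158.4 K.
ΔT = T_surf − T_eq = 219 − 158.4.

ΔT ≈ 60.6 K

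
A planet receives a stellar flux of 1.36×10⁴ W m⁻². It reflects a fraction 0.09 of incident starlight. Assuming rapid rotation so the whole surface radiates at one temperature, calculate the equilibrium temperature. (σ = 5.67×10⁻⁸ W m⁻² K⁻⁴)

T_eq ≈ 483 K

Energy balance: absorbed = emitted ⇒ πR²·S(1−A) = 4πR²·σT_eq⁴, so T_eq⁴ = S(1−A)/(4σ).
T_eq = [1.36×10⁴ × 0.91 / (4 × 5.67×10⁻⁸)]^(1/4) = (5.46×10¹⁰)^(1/4) = 483 K.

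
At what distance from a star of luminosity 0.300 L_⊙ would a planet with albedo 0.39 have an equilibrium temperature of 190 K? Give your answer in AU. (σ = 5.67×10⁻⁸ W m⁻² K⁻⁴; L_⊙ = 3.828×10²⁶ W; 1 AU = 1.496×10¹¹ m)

L = 0.300 × 3.828×10²⁶ = 1.15×10²⁶ W.
From T_eq⁴ = L(1−A)/(16πσd²): d = √[L(1−A)/(16πσT_eq⁴)].
d = √[1.15×10²⁶ × 0.61 / (16π × 5.67×10⁻⁸ × (190)⁴)] = 1.37×10¹¹ m = 0.918 AU.

d ≈ 0.918 AU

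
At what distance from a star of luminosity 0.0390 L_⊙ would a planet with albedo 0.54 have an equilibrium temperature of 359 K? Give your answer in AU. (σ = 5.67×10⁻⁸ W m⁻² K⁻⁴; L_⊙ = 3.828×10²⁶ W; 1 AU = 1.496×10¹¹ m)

L = 0.0390 × 3.828×10²⁶ = 1.49×10²⁵ W.
From T_eq⁴ = L(1−A)/(16πσd²): d = √[L(1−A)/(16πσT_eq⁴)].
d = √[1.49×10²⁵ × 0.46 / (16π × 5.67×10⁻⁸ × (359)⁴)] = 1.20×10¹⁰ m = 0.0805 AU.

d ≈ 0.0805 AU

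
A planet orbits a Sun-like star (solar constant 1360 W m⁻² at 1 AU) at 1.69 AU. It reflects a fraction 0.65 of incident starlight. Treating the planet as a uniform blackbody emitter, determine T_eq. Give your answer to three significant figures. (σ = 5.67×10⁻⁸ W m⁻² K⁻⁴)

Flux at 1.69 AU: S = 1360/1.69² = 476 W m⁻².
Energy balance: absorbed = emitted ⇒ πR²·S(1−A) = 4πR²·σT_eq⁴, so T_eq⁴ = S(1−A)/(4σ).
T_eq = [476 × 0.35 / (4 × 5.67×10⁻⁸)]^(1/4) = (7.35×10⁸)^(1/4) = 165 K.

T_eq ≈ 165 K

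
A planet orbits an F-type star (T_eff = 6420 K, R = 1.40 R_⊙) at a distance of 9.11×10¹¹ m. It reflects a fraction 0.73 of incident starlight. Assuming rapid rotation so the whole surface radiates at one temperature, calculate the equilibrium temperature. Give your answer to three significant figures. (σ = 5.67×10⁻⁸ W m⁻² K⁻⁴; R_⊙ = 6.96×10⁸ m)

R_⋆ = 1.40 × 6.96×10⁸ = 9.74×10⁸ m.
L = 4πR_⋆²σT_⋆⁴ = 4π(9.74×10⁸)² × 5.67×10⁻⁸ × (6420)⁴ = 1.15×10²⁷ W.
S = L/(4πd²) = 110 W m⁻².
Energy balance: absorbed = emitted ⇒ πR²·S(1−A) = 4πR²·σT_eq⁴, so T_eq⁴ = S(1−A)/(4σ).
T_eq = [110 × 0.27 / (4 × 5.67×10⁻⁸)]^(1/4) = (1.31×10⁸)^(1/4) = 107 K.

T_eq ≈ 107 K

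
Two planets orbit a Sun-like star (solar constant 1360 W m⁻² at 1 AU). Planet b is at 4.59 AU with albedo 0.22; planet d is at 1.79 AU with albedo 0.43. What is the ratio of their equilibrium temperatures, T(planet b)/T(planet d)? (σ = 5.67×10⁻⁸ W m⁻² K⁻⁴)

T_eq = [S₀(1−A)/(4σd²)]^(1/4), so T ∝ (1−A)^(1/4) / √d.
T₁ = [1360×0.78/(4×5.67×10⁻⁸×4.59²)]^(1/4) = 122.07 K.
T₂ = [1360×0.57/(4×5.67×10⁻⁸×1.79²)]^(1/4) = 180.72 K.

T₁/T₂ ≈ 0.675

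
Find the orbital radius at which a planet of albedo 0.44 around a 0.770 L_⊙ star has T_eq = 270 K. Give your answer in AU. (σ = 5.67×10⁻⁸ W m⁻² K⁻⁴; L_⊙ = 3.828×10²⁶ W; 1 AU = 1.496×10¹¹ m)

L = 0.770 × 3.828×10²⁶ = 2.95×10²⁶ W.
From T_eq⁴ = L(1−A)/(16πσd²): d = √[L(1−A)/(16πσT_eq⁴)].
d = √[2.95×10²⁶ × 0.56 / (16π × 5.67×10⁻⁸ × (270)⁴)] = 1.04×10¹¹ m = 0.698 AU.

d ≈ 0.698 AU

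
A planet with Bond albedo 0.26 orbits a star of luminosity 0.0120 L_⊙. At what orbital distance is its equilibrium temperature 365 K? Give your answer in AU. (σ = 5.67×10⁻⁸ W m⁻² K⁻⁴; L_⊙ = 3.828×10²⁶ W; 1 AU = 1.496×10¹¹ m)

d ≈ 0.0548 AU

L = 0.0120 × 3.828×10²⁶ = 4.59×10²⁴ W.
From T_eq⁴ = L(1−A)/(16πσd²): d = √[L(1−A)/(16πσT_eq⁴)].
d = √[4.59×10²⁴ × 0.74 / (16π × 5.67×10⁻⁸ × (365)⁴)] = 8.20×10⁹ m = 0.0548 AU.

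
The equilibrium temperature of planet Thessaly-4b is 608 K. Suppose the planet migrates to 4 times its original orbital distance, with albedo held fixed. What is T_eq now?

T_eq ∝ L^(1/4) · d^(−1/2).
T′ = 608 / 4^(1/2) = 304 K.

T_eq ≈ 304 K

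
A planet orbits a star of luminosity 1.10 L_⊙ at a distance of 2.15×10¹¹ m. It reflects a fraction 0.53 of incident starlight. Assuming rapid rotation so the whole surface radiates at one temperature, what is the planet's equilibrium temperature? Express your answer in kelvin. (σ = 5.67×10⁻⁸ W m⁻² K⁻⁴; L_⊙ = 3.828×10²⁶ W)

T_eq ≈ 197 K

L = 1.10 × 3.828×10²⁶ = 4.21×10²⁶ W.
Flux: S = L/(4πd²) = 4.21×10²⁶/(4π×(2.15×10¹¹)²) = 725 W m⁻².
Energy balance: absorbed = emitted ⇒ πR²·S(1−A) = 4πR²·σT_eq⁴, so T_eq⁴ = S(1−A)/(4σ).
T_eq = [725 × 0.47 / (4 × 5.67×10⁻⁸)]^(1/4) = (1.50×10⁹)^(1/4) = 197 K.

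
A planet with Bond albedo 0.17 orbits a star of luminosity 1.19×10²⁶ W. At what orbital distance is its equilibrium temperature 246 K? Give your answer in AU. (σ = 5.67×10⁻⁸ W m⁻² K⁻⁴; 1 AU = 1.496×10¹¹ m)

d ≈ 0.650 AU

From T_eq⁴ = L(1−A)/(16πσd²): d = √[L(1−A)/(16πσT_eq⁴)].
d = √[1.19×10²⁶ × 0.83 / (16π × 5.67×10⁻⁸ × (246)⁴)] = 9.73×10¹⁰ m = 0.650 AU.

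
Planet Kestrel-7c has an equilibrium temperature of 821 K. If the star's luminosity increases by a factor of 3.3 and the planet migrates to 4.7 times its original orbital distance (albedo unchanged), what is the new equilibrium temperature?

T_eq ∝ L^(1/4) · d^(−1/2).
T′ = 821 × 3.3^(1/4) / 4.7^(1/2) = 510 K.

T_eq ≈ 510 K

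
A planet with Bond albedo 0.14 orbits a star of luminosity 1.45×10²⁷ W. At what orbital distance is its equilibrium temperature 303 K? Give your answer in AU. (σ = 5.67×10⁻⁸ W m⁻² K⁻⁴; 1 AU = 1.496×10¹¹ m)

From T_eq⁴ = L(1−A)/(16πσd²): d = √[L(1−A)/(16πσT_eq⁴)].
d = √[1.45×10²⁷ × 0.86 / (16π × 5.67×10⁻⁸ × (303)⁴)] = 2.28×10¹¹ m = 1.52 AU.

d ≈ 1.52 AU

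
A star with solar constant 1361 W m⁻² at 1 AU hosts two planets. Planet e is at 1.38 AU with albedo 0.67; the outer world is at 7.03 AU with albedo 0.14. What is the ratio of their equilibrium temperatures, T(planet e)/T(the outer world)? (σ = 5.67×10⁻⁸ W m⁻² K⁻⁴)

T_eq = [S₀(1−A)/(4σd²)]^(1/4), so T ∝ (1−A)^(1/4) / √d.
T₁ = [1361×0.33/(4×5.67×10⁻⁸×1.38²)]^(1/4) = 179.57 K.
T₂ = [1361×0.86/(4×5.67×10⁻⁸×7.03²)]^(1/4) = 101.09 K.

T₁/T₂ ≈ 1.776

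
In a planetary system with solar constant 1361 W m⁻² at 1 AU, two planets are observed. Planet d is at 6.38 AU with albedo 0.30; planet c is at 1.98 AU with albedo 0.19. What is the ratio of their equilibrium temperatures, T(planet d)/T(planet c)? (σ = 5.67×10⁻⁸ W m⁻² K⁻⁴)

T₁/T₂ ≈ 0.537

T_eq = [S₀(1−A)/(4σd²)]^(1/4), so T ∝ (1−A)^(1/4) / √d.
T₁ = [1361×0.70/(4×5.67×10⁻⁸×6.38²)]^(1/4) = 100.79 K.
T₂ = [1361×0.81/(4×5.67×10⁻⁸×1.98²)]^(1/4) = 187.65 K.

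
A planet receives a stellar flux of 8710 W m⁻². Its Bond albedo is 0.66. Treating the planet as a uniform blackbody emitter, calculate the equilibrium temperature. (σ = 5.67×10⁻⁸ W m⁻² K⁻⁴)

Energy balance: absorbed = emitted ⇒ πR²·S(1−A) = 4πR²·σT_eq⁴, so T_eq⁴ = S(1−A)/(4σ).
T_eq = [8710 × 0.34 / (4 × 5.67×10⁻⁸)]^(1/4) = (1.31×10¹⁰)^(1/4) = 338 K.

T_eq ≈ 338 K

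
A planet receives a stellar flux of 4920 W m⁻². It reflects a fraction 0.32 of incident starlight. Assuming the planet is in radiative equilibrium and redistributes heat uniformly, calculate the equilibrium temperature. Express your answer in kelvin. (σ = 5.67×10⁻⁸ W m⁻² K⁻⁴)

Energy balance: absorbed = emitted ⇒ πR²·S(1−A) = 4πR²·σT_eq⁴, so T_eq⁴ = S(1−A)/(4σ).
T_eq = [4920 × 0.68 / (4 × 5.67×10⁻⁸)]^(1/4) = (1.48×10¹⁰)^(1/4) = 349 K.

T_eq ≈ 349 K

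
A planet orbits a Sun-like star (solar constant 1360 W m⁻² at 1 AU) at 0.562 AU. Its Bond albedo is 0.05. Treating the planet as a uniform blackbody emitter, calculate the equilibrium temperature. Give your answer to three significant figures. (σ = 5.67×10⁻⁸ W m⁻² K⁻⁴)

T_eq ≈ 366 K

Flux at 0.562 AU: S = 1360/0.562² = 4310 W m⁻².
Energy balance: absorbed = emitted ⇒ πR²·S(1−A) = 4πR²·σT_eq⁴, so T_eq⁴ = S(1−A)/(4σ).
T_eq = [4310 × 0.95 / (4 × 5.67×10⁻⁸)]^(1/4) = (1.80×10¹⁰)^(1/4) = 366 K.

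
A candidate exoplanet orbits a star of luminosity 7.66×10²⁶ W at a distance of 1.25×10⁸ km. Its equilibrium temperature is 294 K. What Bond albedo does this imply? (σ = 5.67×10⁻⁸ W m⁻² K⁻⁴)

d = 1.25×10⁸ km = 1.25×10¹¹ m.
Flux: S = L/(4πd²) = 7.66×10²⁶/(4π×(1.25×10¹¹)²) = 3900 W m⁻².
From T_eq⁴ = S(1−A)/(4σ): 1−A = 4σT_eq⁴/S.
1−A = 4 × 5.67×10⁻⁸ × (294)⁴ / 3900 = 0.434.

A ≈ 0.57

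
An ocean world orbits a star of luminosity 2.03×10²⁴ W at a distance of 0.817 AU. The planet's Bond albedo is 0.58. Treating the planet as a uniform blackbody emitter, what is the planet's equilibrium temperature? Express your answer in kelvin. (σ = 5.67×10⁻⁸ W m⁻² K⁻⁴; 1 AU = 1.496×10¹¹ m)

T_eq ≈ 66.9 K

d = 0.817 AU = 1.22×10¹¹ m.
Flux: S = L/(4πd²) = 2.03×10²⁴/(4π×(1.22×10¹¹)²) = 10.8 W m⁻².
Energy balance: absorbed = emitted ⇒ πR²·S(1−A) = 4πR²·σT_eq⁴, so T_eq⁴ = S(1−A)/(4σ).
T_eq = [10.8 × 0.42 / (4 × 5.67×10⁻⁸)]^(1/4) = (2.00×10⁷)^(1/4) = 66.9 K.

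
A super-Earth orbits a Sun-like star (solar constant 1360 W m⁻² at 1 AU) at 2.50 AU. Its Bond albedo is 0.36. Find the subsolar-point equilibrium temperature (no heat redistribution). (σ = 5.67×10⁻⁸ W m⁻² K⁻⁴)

T_ss ≈ 223 K

Flux at 2.50 AU: S = 1360/2.50² = 218 W m⁻².
At the subsolar point the surface absorbs S(1−A) and emits σT⁴ per unit area — no factor of 4, since only the local patch is in balance.
T = [218 × 0.64 / 5.67×10⁻⁸]^(1/4) = (2.46×10⁹)^(1/4) = 223 K.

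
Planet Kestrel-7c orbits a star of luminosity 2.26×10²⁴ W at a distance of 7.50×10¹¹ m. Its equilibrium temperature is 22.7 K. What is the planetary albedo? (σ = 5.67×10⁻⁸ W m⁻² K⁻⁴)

A ≈ 0.81

Flux: S = L/(4πd²) = 2.26×10²⁴/(4π×(7.50×10¹¹)²) = 0.320 W m⁻².
From T_eq⁴ = S(1−A)/(4σ): 1−A = 4σT_eq⁴/S.
1−A = 4 × 5.67×10⁻⁸ × (22.7)⁴ / 0.320 = 0.188.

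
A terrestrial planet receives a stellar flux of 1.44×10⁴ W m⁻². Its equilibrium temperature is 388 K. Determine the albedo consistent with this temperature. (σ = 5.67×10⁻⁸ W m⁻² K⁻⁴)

A ≈ 0.64

From T_eq⁴ = S(1−A)/(4σ): 1−A = 4σT_eq⁴/S.
1−A = 4 × 5.67×10⁻⁸ × (388)⁴ / 1.44×10⁴ = 0.357.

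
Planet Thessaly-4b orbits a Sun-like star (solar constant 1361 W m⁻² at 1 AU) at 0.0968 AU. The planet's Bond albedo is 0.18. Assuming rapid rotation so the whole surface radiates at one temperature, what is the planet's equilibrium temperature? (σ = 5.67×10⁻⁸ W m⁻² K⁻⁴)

T_eq ≈ 851 K

Flux at 0.0968 AU: S = 1361/0.0968² = 1.45×10⁵ W m⁻².
Energy balance: absorbed = emitted ⇒ πR²·S(1−A) = 4πR²·σT_eq⁴, so T_eq⁴ = S(1−A)/(4σ).
T_eq = [1.45×10⁵ × 0.82 / (4 × 5.67×10⁻⁸)]^(1/4) = (5.25×10¹¹)^(1/4) = 851 K.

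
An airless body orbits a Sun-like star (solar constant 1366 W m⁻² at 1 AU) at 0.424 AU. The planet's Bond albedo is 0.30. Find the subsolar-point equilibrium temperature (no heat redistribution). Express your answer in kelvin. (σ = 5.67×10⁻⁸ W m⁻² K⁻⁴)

Flux at 0.424 AU: S = 1366/0.424² = 7600 W m⁻².
At the subsolar point the surface absorbs S(1−A) and emits σT⁴ per unit area — no factor of 4, since only the local patch is in balance.
T = [7600 × 0.70 / 5.67×10⁻⁸]^(1/4) = (9.38×10¹⁰)^(1/4) = 553 K.

T_ss ≈ 553 K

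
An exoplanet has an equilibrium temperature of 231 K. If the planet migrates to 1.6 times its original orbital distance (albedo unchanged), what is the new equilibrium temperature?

T_eq ∝ L^(1/4) · d^(−1/2).
T′ = 231 / 1.6^(1/2) = 183 K.

T_eq ≈ 183 K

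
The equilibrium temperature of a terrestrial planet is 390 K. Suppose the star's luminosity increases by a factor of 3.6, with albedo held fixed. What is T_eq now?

T_eq ∝ L^(1/4) · d^(−1/2).
T′ = 390 × 3.6^(1/4) = 537 K.

T_eq ≈ 537 K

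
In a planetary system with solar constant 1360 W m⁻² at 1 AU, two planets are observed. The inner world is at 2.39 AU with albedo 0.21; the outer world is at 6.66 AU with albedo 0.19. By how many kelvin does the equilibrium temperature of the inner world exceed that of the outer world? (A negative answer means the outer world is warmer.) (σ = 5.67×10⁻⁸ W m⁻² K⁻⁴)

T_eq = [S₀(1−A)/(4σd²)]^(1/4), so T ∝ (1−A)^(1/4) / √d.
T₁ = [1360×0.79/(4×5.67×10⁻⁸×2.39²)]^(1/4) = 169.70 K.
T₂ = [1360×0.81/(4×5.67×10⁻⁸×6.66²)]^(1/4) = 102.30 K.

ΔT ≈ 67.4 K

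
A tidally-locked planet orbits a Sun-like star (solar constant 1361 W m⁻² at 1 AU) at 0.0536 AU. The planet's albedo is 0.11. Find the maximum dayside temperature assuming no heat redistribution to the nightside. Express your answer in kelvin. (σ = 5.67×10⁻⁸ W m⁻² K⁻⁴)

T_ss ≈ 1650 K

Flux at 0.0536 AU: S = 1361/0.0536² = 4.74×10⁵ W m⁻².
With no redistribution each surface element balances locally: S(1−A) = σT⁴.
T = [4.74×10⁵ × 0.89 / 5.67×10⁻⁸]^(1/4) = (7.44×10¹²)^(1/4) = 1650 K.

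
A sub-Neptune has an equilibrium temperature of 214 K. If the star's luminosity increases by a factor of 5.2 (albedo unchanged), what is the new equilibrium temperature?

T_eq ∝ L^(1/4) · d^(−1/2).
T′ = 214 × 5.2^(1/4) = 323 K.

T_eq ≈ 323 K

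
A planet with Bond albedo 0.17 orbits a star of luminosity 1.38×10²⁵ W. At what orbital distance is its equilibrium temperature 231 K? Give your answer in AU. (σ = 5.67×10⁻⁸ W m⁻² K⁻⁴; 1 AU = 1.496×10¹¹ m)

From T_eq⁴ = L(1−A)/(16πσd²): d = √[L(1−A)/(16πσT_eq⁴)].
d = √[1.38×10²⁵ × 0.83 / (16π × 5.67×10⁻⁸ × (231)⁴)] = 3.76×10¹⁰ m = 0.251 AU.

d ≈ 0.251 AU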